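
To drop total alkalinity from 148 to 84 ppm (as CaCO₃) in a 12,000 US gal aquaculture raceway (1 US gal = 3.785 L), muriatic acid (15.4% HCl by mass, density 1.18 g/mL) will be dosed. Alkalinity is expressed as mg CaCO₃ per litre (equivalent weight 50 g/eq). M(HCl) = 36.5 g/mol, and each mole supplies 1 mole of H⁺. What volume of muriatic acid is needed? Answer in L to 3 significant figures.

Volume: 12,000 US gal × 3.785 L/gal = 45,420 L.
Alkalinity to neutralize: (148 − 84) = 64 mg/L as CaCO₃ × 45,420 L = 2907 g as CaCO₃.
Equivalents of H⁺ required: 2907 ÷ 50 g/eq = 58.14 eq = 58.14 mol HCl.
Mass of HCl: 58.14 × 36.5 = 2122 g.
Mass of 15.4% solution: 2122 / 0.154 = 13,780 g.
Volume: 13,780 g ÷ 1.18 g/mL = 11,680 mL.

11.7 L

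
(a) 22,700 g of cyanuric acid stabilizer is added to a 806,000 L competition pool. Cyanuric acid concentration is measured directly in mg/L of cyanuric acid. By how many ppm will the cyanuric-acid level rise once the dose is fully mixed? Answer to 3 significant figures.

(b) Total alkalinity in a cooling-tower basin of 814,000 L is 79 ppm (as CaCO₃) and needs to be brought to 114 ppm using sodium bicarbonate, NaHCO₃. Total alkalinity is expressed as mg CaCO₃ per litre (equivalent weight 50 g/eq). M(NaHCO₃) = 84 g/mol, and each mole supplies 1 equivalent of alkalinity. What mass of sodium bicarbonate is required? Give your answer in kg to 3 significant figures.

(a) Rise: 22,700 g / 806,000 L × 1000 = 28.16 mg/L.

(b) Alkalinity to add: (114 − 79) = 35 mg/L as CaCO₃ × 814,000 L = 28,490 g as CaCO₃.
(b) Equivalents: 28,490 g ÷ 50 g/eq = 569.8 eq.
(b) NaHCO₃ supplies 1 eq per mole → 569.8 mol.
(b) Mass: 569.8 mol × 84 g/mol = 47,860 g.

(a) 28.2 ppm; (b) 47.9 kg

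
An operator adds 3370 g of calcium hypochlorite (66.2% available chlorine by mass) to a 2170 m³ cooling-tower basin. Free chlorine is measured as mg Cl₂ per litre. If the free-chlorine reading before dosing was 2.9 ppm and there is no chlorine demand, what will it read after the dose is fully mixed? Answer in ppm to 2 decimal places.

Volume: 2170 m³ = 2,170,000 L.
Available chlorine delivered: 3370 g × 0.662 = 2231 g as Cl₂.
Concentration rise: 2231 g / 2,170,000 L = 1.028 mg/L = 1.03 ppm.
Final FC: 2.9 + 1.03 = 3.93 ppm.

3.93 ppm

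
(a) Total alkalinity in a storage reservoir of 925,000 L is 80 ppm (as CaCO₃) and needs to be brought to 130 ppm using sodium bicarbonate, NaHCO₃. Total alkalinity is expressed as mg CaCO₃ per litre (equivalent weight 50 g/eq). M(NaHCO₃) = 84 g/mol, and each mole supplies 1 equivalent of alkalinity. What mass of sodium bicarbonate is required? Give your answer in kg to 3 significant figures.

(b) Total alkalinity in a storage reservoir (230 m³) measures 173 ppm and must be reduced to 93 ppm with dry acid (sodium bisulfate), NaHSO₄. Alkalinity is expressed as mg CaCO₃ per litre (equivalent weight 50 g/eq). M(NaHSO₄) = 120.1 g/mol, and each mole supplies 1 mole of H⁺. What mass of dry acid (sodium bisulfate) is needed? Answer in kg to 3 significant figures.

(a) 77.7 kg; (b) 44.2 kg

(a) Alkalinity to add: (130 − 80) = 50 mg/L as CaCO₃ × 925,000 L = 46,250 g as CaCO₃.
(a) Equivalents: 46,250 g ÷ 50 g/eq = 925 eq.
(a) NaHCO₃ supplies 1 eq per mole → 925 mol.
(a) Mass: 925 mol × 84 g/mol = 77,700 g.

(b) Volume: 230 m³ = 230,000 L.
(b) Alkalinity to neutralize: (173 − 93) = 80 mg/L as CaCO₃ × 230,000 L = 18,400 g as CaCO₃.
(b) Equivalents of H⁺ required: 18,400 ÷ 50 g/eq = 368 eq = 368 mol NaHSO₄.
(b) Mass of NaHSO₄: 368 × 120.1 = 44,200 g.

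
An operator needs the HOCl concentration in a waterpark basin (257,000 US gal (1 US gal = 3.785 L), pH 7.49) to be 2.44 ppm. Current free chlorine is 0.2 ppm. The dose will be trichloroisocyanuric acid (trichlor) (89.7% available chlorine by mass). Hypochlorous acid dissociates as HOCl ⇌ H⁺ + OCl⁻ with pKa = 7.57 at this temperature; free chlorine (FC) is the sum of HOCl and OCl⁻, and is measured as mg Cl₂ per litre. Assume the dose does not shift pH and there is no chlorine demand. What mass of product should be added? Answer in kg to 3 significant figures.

4.63 kg

Volume: 257,000 US gal × 3.785 L/gal = 972,745 L.
[OCl⁻]/[HOCl] = 10^(pH − pKa) = 10^(7.49 − 7.57) = 0.8318; fraction as HOCl = 1/(1 + 0.8318) = 0.5459.
Free chlorine required for 2.44 ppm HOCl: 2.44 / 0.5459 = 4.47 ppm.
FC to add: 4.47 − 0.2 = 4.27 mg/L as Cl₂.
Cl₂ equivalent: 4.27 mg/L × 972,745 L = 4153 g.
Product at 89.7% available Cl: 4153 / 0.897 = 4630 g.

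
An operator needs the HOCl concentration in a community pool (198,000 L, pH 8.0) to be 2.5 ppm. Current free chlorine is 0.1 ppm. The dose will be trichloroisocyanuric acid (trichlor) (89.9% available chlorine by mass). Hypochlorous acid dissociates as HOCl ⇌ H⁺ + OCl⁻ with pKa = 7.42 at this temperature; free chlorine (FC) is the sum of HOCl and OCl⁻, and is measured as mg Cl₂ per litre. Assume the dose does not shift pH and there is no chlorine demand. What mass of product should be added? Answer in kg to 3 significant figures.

2.62 kg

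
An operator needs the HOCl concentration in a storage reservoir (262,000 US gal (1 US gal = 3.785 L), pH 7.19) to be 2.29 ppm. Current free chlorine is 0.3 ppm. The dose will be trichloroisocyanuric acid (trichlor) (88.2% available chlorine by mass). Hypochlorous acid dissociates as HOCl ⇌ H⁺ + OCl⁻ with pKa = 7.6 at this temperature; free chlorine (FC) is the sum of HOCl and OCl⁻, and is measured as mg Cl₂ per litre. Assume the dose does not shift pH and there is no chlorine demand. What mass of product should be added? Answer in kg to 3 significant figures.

Volume: 262,000 US gal × 3.785 L/gal = 991,670 L.
[OCl⁻]/[HOCl] = 10^(pH − pKa) = 10^(7.19 − 7.6) = 0.389; fraction as HOCl = 1/(1 + 0.389) = 0.7199.
Free chlorine required for 2.29 ppm HOCl: 2.29 / 0.7199 = 3.181 ppm.
FC to add: 3.181 − 0.3 = 2.881 mg/L as Cl₂.
Cl₂ equivalent: 2.881 mg/L × 991,670 L = 2857 g.
Product at 88.2% available Cl: 2857 / 0.882 = 3239 g.

3.24 kg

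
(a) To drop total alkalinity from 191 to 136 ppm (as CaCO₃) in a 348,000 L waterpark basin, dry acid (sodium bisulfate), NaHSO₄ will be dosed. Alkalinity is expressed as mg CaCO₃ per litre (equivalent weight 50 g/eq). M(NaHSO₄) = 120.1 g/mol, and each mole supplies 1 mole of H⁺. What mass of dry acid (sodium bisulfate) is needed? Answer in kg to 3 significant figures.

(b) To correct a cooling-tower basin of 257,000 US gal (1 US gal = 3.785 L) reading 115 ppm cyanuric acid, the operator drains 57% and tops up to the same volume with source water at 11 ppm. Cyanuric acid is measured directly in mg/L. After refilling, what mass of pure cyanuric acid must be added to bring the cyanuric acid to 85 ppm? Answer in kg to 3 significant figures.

(a) 46.0 kg; (b) 28.5 kg

(a) Alkalinity to neutralize: (191 − 136) = 55 mg/L as CaCO₃ × 348,000 L = 19,140 g as CaCO₃.
(a) Equivalents of H⁺ required: 19,140 ÷ 50 g/eq = 382.8 eq = 382.8 mol NaHSO₄.
(a) Mass of NaHSO₄: 382.8 × 120.1 = 45,970 g.

(b) Volume: 257,000 US gal × 3.785 L/gal = 972,745 L.
(b) After draining 57% and refilling: 115 × 0.43 + 11 × 0.57 = 55.72 ppm.
(b) Deficit to target: 85 − 55.72 = 29.28 mg/L.
(b) Mass: 29.28 mg/L × 972,745 L = 28,480 g cyanuric acid.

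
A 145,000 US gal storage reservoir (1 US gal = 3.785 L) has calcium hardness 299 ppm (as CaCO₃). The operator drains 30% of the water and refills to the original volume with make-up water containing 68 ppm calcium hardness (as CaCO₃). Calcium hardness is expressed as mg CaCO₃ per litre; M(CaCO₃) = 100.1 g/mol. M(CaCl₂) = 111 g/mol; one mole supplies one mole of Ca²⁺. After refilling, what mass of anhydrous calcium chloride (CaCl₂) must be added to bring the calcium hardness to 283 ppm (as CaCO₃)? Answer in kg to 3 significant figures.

32.4 kg

Volume: 145,000 US gal × 3.785 L/gal = 548,825 L.
After draining 30% and refilling: 299 × 0.70 + 68 × 0.30 = 229.7 ppm.
Deficit to target: 283 − 229.7 = 53.3 mg/L.
As CaCO₃: 53.3 mg/L × 548,825 L = 29,250 g; ÷ 100.1 = 292.2 mol Ca²⁺.
Mass: 292.2 × 111 = 32,440 g.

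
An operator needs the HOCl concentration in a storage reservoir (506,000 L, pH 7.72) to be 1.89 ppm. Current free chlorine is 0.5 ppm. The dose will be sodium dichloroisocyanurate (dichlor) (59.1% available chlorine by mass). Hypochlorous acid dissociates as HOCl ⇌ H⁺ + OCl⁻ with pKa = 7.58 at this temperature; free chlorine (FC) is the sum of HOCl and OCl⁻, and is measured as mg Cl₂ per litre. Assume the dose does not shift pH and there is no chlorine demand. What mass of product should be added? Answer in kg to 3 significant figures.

[OCl⁻]/[HOCl] = 10^(pH − pKa) = 10^(7.72 − 7.58) = 1.38; fraction as HOCl = 1/(1 + 1.38) = 0.4201.
Free chlorine required for 1.89 ppm HOCl: 1.89 / 0.4201 = 4.499 ppm.
FC to add: 4.499 − 0.5 = 3.999 mg/L as Cl₂.
Cl₂ equivalent: 3.999 mg/L × 506,000 L = 2023 g.
Product at 59.1% available Cl: 2023 / 0.591 = 3424 g.

3.42 kg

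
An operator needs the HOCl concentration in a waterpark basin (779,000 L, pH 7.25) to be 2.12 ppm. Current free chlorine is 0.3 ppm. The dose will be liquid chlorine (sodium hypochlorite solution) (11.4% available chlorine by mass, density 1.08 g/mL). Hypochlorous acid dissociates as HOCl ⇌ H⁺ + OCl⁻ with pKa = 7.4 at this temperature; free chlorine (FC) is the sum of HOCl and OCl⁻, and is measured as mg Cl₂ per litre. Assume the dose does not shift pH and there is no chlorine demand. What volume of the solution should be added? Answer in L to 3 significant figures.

[OCl⁻]/[HOCl] = 10^(pH − pKa) = 10^(7.25 − 7.4) = 0.7079; fraction as HOCl = 1/(1 + 0.7079) = 0.5855.
Free chlorine required for 2.12 ppm HOCl: 2.12 / 0.5855 = 3.621 ppm.
FC to add: 3.621 − 0.3 = 3.321 mg/L as Cl₂.
Cl₂ equivalent: 3.321 mg/L × 779,000 L = 2587 g.
Product at 11.4% available Cl: 2587 / 0.114 = 22,690 g.
Volume: 22,690 g ÷ 1.08 g/mL = 21,010 mL.

21.0 L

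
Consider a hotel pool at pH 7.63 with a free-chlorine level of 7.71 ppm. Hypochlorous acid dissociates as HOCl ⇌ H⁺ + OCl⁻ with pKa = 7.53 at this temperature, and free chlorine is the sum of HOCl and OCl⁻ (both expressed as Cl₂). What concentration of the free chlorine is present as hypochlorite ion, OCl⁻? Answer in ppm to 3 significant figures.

4.30 ppm

[OCl⁻]/[HOCl] = 10^(pH − pKa) = 10^(7.63 − 7.53) = 10^0.10 = 1.259.
Fraction as HOCl = 1 / (1 + 1.259) = 0.4427.
OCl⁻ = (1 − 0.4427) × 7.71 ppm = 4.297 ppm.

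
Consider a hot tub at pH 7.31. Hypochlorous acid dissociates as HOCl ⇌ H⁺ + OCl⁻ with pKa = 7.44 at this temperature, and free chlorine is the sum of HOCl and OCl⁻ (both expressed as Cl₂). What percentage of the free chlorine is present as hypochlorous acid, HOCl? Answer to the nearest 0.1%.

[OCl⁻]/[HOCl] = 10^(pH − pKa) = 10^(7.31 − 7.44) = 10^-0.13 = 0.7413.
Fraction as HOCl = 1 / (1 + 0.7413) = 0.5743.

57.4%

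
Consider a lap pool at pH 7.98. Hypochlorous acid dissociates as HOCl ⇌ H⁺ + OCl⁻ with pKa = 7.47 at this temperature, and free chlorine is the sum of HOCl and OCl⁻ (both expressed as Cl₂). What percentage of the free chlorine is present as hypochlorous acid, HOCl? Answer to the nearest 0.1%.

23.6%

[OCl⁻]/[HOCl] = 10^(pH − pKa) = 10^(7.98 − 7.47) = 10^0.51 = 3.236.
Fraction as HOCl = 1 / (1 + 3.236) = 0.2361.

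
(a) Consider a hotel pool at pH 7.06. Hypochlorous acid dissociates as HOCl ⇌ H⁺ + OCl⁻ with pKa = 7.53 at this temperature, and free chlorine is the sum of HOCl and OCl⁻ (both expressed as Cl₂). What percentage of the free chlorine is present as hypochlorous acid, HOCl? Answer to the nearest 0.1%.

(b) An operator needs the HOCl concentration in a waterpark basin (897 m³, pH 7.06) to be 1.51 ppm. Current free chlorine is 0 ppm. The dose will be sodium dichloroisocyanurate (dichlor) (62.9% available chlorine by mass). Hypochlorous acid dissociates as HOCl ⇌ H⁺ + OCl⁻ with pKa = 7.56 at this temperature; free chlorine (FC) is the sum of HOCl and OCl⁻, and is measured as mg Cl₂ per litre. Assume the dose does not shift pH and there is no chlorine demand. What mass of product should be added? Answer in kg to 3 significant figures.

(a) 74.7%; (b) 2.83 kg

(a) [OCl⁻]/[HOCl] = 10^(pH − pKa) = 10^(7.06 − 7.53) = 10^-0.47 = 0.3388.
(a) Fraction as HOCl = 1 / (1 + 0.3388) = 0.7469.

(b) Volume: 897 m³ = 897,000 L.
(b) [OCl⁻]/[HOCl] = 10^(pH − pKa) = 10^(7.06 − 7.56) = 0.3162; fraction as HOCl = 1/(1 + 0.3162) = 0.7597.
(b) Free chlorine required for 1.51 ppm HOCl: 1.51 / 0.7597 = 1.988 ppm.
(b) FC to add: 1.988 − 0 = 1.988 mg/L as Cl₂.
(b) Cl₂ equivalent: 1.988 mg/L × 897,000 L = 1783 g.
(b) Product at 62.9% available Cl: 1783 / 0.629 = 2834 g.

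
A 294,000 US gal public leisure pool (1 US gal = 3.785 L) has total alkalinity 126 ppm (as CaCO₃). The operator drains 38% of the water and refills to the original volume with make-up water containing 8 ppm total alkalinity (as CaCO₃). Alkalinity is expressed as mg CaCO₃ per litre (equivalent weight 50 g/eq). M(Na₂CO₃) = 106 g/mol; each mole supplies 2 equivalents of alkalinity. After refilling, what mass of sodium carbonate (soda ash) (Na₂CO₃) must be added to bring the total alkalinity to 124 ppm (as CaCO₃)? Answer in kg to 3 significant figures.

50.5 kg

Volume: 294,000 US gal × 3.785 L/gal = 1,112,790 L.
After draining 38% and refilling: 126 × 0.62 + 8 × 0.38 = 81.16 ppm.
Deficit to target: 124 − 81.16 = 42.84 mg/L.
As CaCO₃: 42.84 mg/L × 1,112,790 L = 47,670 g; ÷ 50 g/eq ÷ 2 = 476.7 mol Na₂CO₃.
Mass: 476.7 × 106 = 50,530 g.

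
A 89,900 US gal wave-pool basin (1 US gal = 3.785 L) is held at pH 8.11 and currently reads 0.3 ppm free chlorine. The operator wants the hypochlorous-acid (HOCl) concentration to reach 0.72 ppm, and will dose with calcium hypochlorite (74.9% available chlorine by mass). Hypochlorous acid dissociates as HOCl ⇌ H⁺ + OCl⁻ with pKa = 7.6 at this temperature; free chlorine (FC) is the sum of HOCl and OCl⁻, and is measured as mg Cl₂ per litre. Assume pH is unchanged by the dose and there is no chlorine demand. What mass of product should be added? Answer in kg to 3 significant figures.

Volume: 89,900 US gal × 3.785 L/gal = 340,272 L.
[OCl⁻]/[HOCl] = 10^(pH − pKa) = 10^(8.11 − 7.6) = 3.236; fraction as HOCl = 1/(1 + 3.236) = 0.2361.
Free chlorine required for 0.72 ppm HOCl: 0.72 / 0.2361 = 3.05 ppm.
FC to add: 3.05 − 0.3 = 2.75 mg/L as Cl₂.
Cl₂ equivalent: 2.75 mg/L × 340,272 L = 935.7 g.
Product at 74.9% available Cl: 935.7 / 0.749 = 1249 g.

1.25 kg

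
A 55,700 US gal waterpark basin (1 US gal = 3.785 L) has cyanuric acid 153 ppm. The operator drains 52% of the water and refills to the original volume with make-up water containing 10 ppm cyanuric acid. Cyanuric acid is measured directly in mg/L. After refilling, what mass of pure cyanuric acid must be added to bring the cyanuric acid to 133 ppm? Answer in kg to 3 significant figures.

Volume: 55,700 US gal × 3.785 L/gal = 210,824 L.
After draining 52% and refilling: 153 × 0.48 + 10 × 0.52 = 78.64 ppm.
Deficit to target: 133 − 78.64 = 54.36 mg/L.
Mass: 54.36 mg/L × 210,824 L = 11,460 g cyanuric acid.

11.5 kg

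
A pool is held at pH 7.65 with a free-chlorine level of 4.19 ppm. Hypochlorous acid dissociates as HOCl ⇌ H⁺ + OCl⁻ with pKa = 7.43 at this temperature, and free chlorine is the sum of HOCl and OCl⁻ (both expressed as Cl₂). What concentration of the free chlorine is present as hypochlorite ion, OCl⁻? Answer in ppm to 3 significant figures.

2.61 ppm

[OCl⁻]/[HOCl] = 10^(pH − pKa) = 10^(7.65 − 7.43) = 10^0.22 = 1.66.
Fraction as HOCl = 1 / (1 + 1.66) = 0.376.
OCl⁻ = (1 − 0.376) × 4.19 ppm = 2.615 ppm.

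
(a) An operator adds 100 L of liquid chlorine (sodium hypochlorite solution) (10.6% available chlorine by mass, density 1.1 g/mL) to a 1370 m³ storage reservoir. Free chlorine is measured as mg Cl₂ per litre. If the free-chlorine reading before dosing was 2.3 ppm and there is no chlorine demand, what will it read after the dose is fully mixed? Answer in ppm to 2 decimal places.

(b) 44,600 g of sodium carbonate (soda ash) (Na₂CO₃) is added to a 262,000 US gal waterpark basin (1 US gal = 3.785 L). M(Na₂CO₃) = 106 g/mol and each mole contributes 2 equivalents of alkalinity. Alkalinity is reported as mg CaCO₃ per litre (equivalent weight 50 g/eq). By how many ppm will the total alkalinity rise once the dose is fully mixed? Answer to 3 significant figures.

(a) 10.81 ppm; (b) 42.4 ppm

(a) Volume: 1370 m³ = 1,370,000 L.
(a) Mass of solution: 100 L × 1000 mL/L × 1.1 g/mL = 110,000 g.
(a) Available chlorine delivered: 110,000 g × 0.106 = 11,660 g as Cl₂.
(a) Concentration rise: 11,660 g / 1,370,000 L = 8.511 mg/L = 8.51 ppm.
(a) Final FC: 2.3 + 8.51 = 10.81 ppm.

(b) Volume: 262,000 US gal × 3.785 L/gal = 991,670 L.
(b) Moles of Na₂CO₃: 44,600 g ÷ 106 g/mol = 420.8 mol → 841.5 eq of alkalinity.
(b) As CaCO₃: 841.5 eq × 50 g/eq = 42,080 g.
(b) Rise: 42,080 g / 991,670 L × 1000 = 42.43 mg/L.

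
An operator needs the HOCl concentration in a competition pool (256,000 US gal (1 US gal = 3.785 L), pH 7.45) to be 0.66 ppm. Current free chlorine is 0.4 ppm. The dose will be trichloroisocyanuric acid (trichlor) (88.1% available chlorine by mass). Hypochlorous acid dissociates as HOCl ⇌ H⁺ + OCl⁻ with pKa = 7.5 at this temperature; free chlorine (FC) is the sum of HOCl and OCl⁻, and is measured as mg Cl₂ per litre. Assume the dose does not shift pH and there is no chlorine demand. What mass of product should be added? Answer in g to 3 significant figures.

933 g

Volume: 256,000 US gal × 3.785 L/gal = 968,960 L.
[OCl⁻]/[HOCl] = 10^(pH − pKa) = 10^(7.45 − 7.5) = 0.8913; fraction as HOCl = 1/(1 + 0.8913) = 0.5288.
Free chlorine required for 0.66 ppm HOCl: 0.66 / 0.5288 = 1.248 ppm.
FC to add: 1.248 − 0.4 = 0.8482 mg/L as Cl₂.
Cl₂ equivalent: 0.8482 mg/L × 968,960 L = 821.9 g.
Product at 88.1% available Cl: 821.9 / 0.881 = 932.9 g.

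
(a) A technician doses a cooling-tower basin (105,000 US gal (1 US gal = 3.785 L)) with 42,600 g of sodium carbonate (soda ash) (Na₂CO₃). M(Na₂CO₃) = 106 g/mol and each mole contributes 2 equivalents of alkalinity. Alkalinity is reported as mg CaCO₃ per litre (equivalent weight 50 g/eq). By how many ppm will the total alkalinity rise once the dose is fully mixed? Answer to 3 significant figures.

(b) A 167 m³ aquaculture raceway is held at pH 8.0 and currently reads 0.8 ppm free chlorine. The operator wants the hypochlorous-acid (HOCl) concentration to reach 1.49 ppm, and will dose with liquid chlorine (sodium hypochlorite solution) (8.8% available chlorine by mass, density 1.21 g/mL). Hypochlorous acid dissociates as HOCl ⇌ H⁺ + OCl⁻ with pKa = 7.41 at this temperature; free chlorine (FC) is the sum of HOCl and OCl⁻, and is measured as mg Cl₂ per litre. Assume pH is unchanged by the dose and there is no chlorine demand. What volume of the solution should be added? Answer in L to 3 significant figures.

(a) Volume: 105,000 US gal × 3.785 L/gal = 397,425 L.
(a) Moles of Na₂CO₃: 42,600 g ÷ 106 g/mol = 401.9 mol → 803.8 eq of alkalinity.
(a) As CaCO₃: 803.8 eq × 50 g/eq = 40,190 g.
(a) Rise: 40,190 g / 397,425 L × 1000 = 101.1 mg/L.

(b) Volume: 167 m³ = 167,000 L.
(b) [OCl⁻]/[HOCl] = 10^(pH − pKa) = 10^(8.0 − 7.41) = 3.89; fraction as HOCl = 1/(1 + 3.89) = 0.2045.
(b) Free chlorine required for 1.49 ppm HOCl: 1.49 / 0.2045 = 7.287 ppm.
(b) FC to add: 7.287 − 0.8 = 6.487 mg/L as Cl₂.
(b) Cl₂ equivalent: 6.487 mg/L × 167,000 L = 1083 g.
(b) Product at 8.8% available Cl: 1083 / 0.088 = 12,310 g.
(b) Volume: 12,310 g ÷ 1.21 g/mL = 10,170 mL.

(a) 101 ppm; (b) 10.2 L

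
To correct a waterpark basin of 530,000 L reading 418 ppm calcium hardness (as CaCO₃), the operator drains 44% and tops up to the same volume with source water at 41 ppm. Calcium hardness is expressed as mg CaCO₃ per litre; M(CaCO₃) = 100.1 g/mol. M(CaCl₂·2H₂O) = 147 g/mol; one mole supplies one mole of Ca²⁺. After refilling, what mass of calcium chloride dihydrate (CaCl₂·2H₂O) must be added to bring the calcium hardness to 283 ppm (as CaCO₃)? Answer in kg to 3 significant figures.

24.0 kg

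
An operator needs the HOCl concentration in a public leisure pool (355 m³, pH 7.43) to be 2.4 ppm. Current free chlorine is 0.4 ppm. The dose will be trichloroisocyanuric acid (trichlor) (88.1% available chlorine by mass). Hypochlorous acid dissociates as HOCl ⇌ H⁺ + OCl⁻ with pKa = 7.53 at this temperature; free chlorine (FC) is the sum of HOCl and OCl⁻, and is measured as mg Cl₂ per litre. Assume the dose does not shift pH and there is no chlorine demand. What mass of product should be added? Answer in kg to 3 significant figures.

Volume: 355 m³ = 355,000 L.
[OCl⁻]/[HOCl] = 10^(pH − pKa) = 10^(7.43 − 7.53) = 0.7943; fraction as HOCl = 1/(1 + 0.7943) = 0.5573.
Free chlorine required for 2.4 ppm HOCl: 2.4 / 0.5573 = 4.306 ppm.
FC to add: 4.306 − 0.4 = 3.906 mg/L as Cl₂.
Cl₂ equivalent: 3.906 mg/L × 355,000 L = 1387 g.
Product at 88.1% available Cl: 1387 / 0.881 = 1574 g.

1.57 kg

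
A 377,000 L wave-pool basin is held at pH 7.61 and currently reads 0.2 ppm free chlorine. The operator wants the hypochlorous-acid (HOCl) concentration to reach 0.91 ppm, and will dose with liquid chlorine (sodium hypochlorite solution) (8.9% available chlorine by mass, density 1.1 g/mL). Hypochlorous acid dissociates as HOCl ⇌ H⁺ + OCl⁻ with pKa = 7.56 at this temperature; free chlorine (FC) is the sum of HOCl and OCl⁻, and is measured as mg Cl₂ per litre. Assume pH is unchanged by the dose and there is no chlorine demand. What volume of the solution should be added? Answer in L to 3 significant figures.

[OCl⁻]/[HOCl] = 10^(pH − pKa) = 10^(7.61 − 7.56) = 1.122; fraction as HOCl = 1/(1 + 1.122) = 0.4712.
Free chlorine required for 0.91 ppm HOCl: 0.91 / 0.4712 = 1.931 ppm.
FC to add: 1.931 − 0.2 = 1.731 mg/L as Cl₂.
Cl₂ equivalent: 1.731 mg/L × 377,000 L = 652.6 g.
Product at 8.9% available Cl: 652.6 / 0.089 = 7333 g.
Volume: 7333 g ÷ 1.1 g/mL = 6666 mL.

6.67 L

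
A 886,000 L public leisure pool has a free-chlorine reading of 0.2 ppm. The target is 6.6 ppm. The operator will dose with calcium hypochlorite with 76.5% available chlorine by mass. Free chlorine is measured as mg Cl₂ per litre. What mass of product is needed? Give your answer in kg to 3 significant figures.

7.41 kg

Chlorine deficit: 6.6 − 0.2 = 6.4 ppm = 6.4 mg/L as Cl₂.
Cl₂ equivalent needed: 6.4 mg/L × 886,000 L = 5,670,000 mg = 5670 g.
Product at 76.5% available chlorine: 5670 / 0.765 = 7412 g.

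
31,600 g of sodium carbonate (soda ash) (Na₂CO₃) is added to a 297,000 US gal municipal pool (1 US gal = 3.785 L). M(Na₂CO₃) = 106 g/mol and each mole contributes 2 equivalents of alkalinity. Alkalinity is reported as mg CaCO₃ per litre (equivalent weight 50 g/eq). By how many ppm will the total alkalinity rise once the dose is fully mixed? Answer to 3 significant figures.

Volume: 297,000 US gal × 3.785 L/gal = 1,124,145 L.
Moles of Na₂CO₃: 31,600 g ÷ 106 g/mol = 298.1 mol → 596.2 eq of alkalinity.
As CaCO₃: 596.2 eq × 50 g/eq = 29,810 g.
Rise: 29,810 g / 1,124,145 L × 1000 = 26.52 mg/L.

26.5 ppm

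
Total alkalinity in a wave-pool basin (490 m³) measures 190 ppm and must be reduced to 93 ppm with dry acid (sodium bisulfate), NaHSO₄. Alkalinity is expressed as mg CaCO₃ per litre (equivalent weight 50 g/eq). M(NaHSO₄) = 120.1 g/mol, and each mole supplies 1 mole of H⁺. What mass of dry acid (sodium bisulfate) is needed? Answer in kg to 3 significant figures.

Volume: 490 m³ = 490,000 L.
Alkalinity to neutralize: (190 − 93) = 97 mg/L as CaCO₃ × 490,000 L = 47,530 g as CaCO₃.
Equivalents of H⁺ required: 47,530 ÷ 50 g/eq = 950.6 eq = 950.6 mol NaHSO₄.
Mass of NaHSO₄: 950.6 × 120.1 = 114,200 g.

114 kg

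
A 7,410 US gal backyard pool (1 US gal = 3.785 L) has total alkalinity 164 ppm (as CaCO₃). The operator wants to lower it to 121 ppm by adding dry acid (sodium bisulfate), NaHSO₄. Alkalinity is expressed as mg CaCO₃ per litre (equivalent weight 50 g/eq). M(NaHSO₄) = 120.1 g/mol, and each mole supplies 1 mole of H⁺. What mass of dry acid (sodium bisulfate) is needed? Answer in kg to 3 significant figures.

Volume: 7,410 US gal × 3.785 L/gal = 28,047 L.
Alkalinity to neutralize: (164 − 121) = 43 mg/L as CaCO₃ × 28,047 L = 1206 g as CaCO₃.
Equivalents of H⁺ required: 1206 ÷ 50 g/eq = 24.12 eq = 24.12 mol NaHSO₄.
Mass of NaHSO₄: 24.12 × 120.1 = 2897 g.

2.90 kg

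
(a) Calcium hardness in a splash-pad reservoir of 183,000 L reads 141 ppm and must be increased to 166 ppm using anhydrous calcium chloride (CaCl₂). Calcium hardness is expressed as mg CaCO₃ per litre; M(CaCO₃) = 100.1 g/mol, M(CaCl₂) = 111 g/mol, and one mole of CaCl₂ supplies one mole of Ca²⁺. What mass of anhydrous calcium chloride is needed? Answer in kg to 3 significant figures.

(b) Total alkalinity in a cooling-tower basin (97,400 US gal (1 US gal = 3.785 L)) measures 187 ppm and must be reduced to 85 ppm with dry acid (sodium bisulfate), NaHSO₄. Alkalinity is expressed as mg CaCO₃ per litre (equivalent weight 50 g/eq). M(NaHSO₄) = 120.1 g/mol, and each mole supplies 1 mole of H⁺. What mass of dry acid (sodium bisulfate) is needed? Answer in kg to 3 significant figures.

(a) Hardness to add: (166 − 141) = 25 mg/L as CaCO₃ × 183,000 L = 4575 g as CaCO₃.
(a) Moles of Ca²⁺ (1 mol Ca²⁺ ≡ 1 mol CaCO₃): 4575 / 100.1 g/mol = 45.7 mol.
(a) Mass of CaCl₂: 45.7 × 111 = 5073 g.

(b) Volume: 97,400 US gal × 3.785 L/gal = 368,659 L.
(b) Alkalinity to neutralize: (187 − 85) = 102 mg/L as CaCO₃ × 368,659 L = 37,600 g as CaCO₃.
(b) Equivalents of H⁺ required: 37,600 ÷ 50 g/eq = 752.1 eq = 752.1 mol NaHSO₄.
(b) Mass of NaHSO₄: 752.1 × 120.1 = 90,320 g.

(a) 5.07 kg; (b) 90.3 kg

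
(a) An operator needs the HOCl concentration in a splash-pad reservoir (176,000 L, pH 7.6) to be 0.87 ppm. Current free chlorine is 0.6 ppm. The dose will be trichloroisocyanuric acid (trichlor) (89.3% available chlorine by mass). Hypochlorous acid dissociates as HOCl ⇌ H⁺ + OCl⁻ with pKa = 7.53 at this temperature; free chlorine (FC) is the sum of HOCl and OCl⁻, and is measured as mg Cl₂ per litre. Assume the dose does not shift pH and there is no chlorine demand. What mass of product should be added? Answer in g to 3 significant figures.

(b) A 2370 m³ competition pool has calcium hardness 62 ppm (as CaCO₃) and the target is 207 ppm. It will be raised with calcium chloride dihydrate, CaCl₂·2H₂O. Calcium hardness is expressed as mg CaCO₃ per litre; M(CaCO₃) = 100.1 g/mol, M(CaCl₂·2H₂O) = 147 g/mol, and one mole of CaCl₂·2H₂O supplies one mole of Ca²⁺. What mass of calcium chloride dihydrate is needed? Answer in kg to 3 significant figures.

(a) 255 g; (b) 505 kg

(a) [OCl⁻]/[HOCl] = 10^(pH − pKa) = 10^(7.6 − 7.53) = 1.175; fraction as HOCl = 1/(1 + 1.175) = 0.4598.
(a) Free chlorine required for 0.87 ppm HOCl: 0.87 / 0.4598 = 1.892 ppm.
(a) FC to add: 1.892 − 0.6 = 1.292 mg/L as Cl₂.
(a) Cl₂ equivalent: 1.292 mg/L × 176,000 L = 227.4 g.
(a) Product at 89.3% available Cl: 227.4 / 0.893 = 254.7 g.

(b) Volume: 2370 m³ = 2,370,000 L.
(b) Hardness to add: (207 − 62) = 145 mg/L as CaCO₃ × 2,370,000 L = 343,600 g as CaCO₃.
(b) Moles of Ca²⁺ (1 mol Ca²⁺ ≡ 1 mol CaCO₃): 343,600 / 100.1 g/mol = 3433 mol.
(b) Mass of CaCl₂·2H₂O: 3433 × 147 = 504,700 g.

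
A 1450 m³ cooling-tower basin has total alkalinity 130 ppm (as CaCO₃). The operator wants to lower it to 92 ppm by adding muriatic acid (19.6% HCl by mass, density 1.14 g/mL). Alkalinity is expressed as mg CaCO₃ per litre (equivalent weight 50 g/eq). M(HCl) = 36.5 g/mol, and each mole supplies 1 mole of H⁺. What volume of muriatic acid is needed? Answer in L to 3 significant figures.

Volume: 1450 m³ = 1,450,000 L.
Alkalinity to neutralize: (130 − 92) = 38 mg/L as CaCO₃ × 1,450,000 L = 55,100 g as CaCO₃.
Equivalents of H⁺ required: 55,100 ÷ 50 g/eq = 1102 eq = 1102 mol HCl.
Mass of HCl: 1102 × 36.5 = 40,220 g.
Mass of 19.6% solution: 40,220 / 0.196 = 205,200 g.
Volume: 205,200 g ÷ 1.14 g/mL = 180,000 mL.

180 L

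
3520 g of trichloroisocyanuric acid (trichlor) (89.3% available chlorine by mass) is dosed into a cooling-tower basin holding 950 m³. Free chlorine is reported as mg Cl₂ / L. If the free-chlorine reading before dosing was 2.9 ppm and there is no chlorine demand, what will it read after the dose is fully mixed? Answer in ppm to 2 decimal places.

Volume: 950 m³ = 950,000 L.
Available chlorine delivered: 3520 g × 0.893 = 3143 g as Cl₂.
Concentration rise: 3143 g / 950,000 L = 3.309 mg/L = 3.31 ppm.
Final FC: 2.9 + 3.31 = 6.21 ppm.

6.21 ppm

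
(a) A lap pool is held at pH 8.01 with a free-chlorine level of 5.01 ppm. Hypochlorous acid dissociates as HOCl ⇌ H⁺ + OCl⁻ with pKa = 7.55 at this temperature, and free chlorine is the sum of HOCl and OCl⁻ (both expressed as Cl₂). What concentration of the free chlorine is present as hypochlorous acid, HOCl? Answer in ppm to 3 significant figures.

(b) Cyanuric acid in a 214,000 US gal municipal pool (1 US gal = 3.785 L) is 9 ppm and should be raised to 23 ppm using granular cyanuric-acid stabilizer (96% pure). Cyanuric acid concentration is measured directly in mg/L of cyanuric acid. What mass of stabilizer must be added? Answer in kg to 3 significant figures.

(a) 1.29 ppm; (b) 11.8 kg

(a) [OCl⁻]/[HOCl] = 10^(pH − pKa) = 10^(8.01 − 7.55) = 10^0.46 = 2.884.
(a) Fraction as HOCl = 1 / (1 + 2.884) = 0.2575.
(a) HOCl = 0.2575 × 5.01 ppm = 1.29 ppm.

(b) Volume: 214,000 US gal × 3.785 L/gal = 809,990 L.
(b) CYA to add: (23 − 9) = 14 mg/L × 809,990 L = 11,340 g cyanuric acid.
(b) At 96% purity: 11,340 / 0.96 = 11,810 g product.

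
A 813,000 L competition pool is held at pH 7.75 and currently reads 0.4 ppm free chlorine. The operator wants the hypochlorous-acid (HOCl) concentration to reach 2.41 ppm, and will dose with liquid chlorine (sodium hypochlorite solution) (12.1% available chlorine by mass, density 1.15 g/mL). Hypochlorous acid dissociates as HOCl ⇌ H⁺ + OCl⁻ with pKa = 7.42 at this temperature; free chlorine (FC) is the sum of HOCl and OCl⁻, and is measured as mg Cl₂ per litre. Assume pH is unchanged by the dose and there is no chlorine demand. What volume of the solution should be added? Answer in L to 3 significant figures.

41.8 L

[OCl⁻]/[HOCl] = 10^(pH − pKa) = 10^(7.75 − 7.42) = 2.138; fraction as HOCl = 1/(1 + 2.138) = 0.3187.
Free chlorine required for 2.41 ppm HOCl: 2.41 / 0.3187 = 7.562 ppm.
FC to add: 7.562 − 0.4 = 7.162 mg/L as Cl₂.
Cl₂ equivalent: 7.162 mg/L × 813,000 L = 5823 g.
Product at 12.1% available Cl: 5823 / 0.121 = 48,120 g.
Volume: 48,120 g ÷ 1.15 g/mL = 41,850 mL.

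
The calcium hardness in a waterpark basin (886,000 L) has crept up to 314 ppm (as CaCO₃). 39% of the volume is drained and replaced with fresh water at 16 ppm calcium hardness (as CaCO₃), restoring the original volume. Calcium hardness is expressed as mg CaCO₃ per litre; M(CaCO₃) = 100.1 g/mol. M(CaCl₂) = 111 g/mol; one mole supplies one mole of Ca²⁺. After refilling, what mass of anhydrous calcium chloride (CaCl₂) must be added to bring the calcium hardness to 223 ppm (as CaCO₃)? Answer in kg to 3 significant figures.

24.8 kg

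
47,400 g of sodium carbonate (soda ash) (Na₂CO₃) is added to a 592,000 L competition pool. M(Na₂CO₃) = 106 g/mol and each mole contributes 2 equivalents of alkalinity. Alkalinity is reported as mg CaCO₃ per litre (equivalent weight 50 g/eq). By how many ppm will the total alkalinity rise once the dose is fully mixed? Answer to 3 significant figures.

75.5 ppm

Moles of Na₂CO₃: 47,400 g ÷ 106 g/mol = 447.2 mol → 894.3 eq of alkalinity.
As CaCO₃: 894.3 eq × 50 g/eq = 44,720 g.
Rise: 44,720 g / 592,000 L × 1000 = 75.54 mg/L.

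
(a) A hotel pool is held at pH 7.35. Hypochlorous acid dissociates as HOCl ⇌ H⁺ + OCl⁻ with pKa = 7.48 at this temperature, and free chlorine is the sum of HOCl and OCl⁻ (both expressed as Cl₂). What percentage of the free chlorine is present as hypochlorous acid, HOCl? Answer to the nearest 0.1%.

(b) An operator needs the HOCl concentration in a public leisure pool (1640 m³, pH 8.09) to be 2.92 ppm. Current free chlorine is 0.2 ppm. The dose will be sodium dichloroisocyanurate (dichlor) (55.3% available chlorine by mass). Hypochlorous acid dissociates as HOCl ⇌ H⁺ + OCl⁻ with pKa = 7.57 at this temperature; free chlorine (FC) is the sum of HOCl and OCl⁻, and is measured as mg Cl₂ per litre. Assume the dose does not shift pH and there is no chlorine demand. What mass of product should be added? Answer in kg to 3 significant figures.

(a) 57.4%; (b) 36.7 kg

(a) [OCl⁻]/[HOCl] = 10^(pH − pKa) = 10^(7.35 − 7.48) = 10^-0.13 = 0.7413.
(a) Fraction as HOCl = 1 / (1 + 0.7413) = 0.5743.

(b) Volume: 1640 m³ = 1,640,000 L.
(b) [OCl⁻]/[HOCl] = 10^(pH − pKa) = 10^(8.09 − 7.57) = 3.311; fraction as HOCl = 1/(1 + 3.311) = 0.2319.
(b) Free chlorine required for 2.92 ppm HOCl: 2.92 / 0.2319 = 12.59 ppm.
(b) FC to add: 12.59 − 0.2 = 12.39 mg/L as Cl₂.
(b) Cl₂ equivalent: 12.39 mg/L × 1,640,000 L = 20,320 g.
(b) Product at 55.3% available Cl: 20,320 / 0.553 = 36,740 g.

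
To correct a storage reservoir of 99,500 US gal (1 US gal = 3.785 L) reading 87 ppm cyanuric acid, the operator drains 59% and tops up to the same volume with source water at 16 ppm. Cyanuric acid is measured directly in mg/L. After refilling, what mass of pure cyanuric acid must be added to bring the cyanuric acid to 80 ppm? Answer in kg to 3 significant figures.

Volume: 99,500 US gal × 3.785 L/gal = 376,608 L.
After draining 59% and refilling: 87 × 0.41 + 16 × 0.59 = 45.11 ppm.
Deficit to target: 80 − 45.11 = 34.89 mg/L.
Mass: 34.89 mg/L × 376,608 L = 13,140 g cyanuric acid.

13.1 kg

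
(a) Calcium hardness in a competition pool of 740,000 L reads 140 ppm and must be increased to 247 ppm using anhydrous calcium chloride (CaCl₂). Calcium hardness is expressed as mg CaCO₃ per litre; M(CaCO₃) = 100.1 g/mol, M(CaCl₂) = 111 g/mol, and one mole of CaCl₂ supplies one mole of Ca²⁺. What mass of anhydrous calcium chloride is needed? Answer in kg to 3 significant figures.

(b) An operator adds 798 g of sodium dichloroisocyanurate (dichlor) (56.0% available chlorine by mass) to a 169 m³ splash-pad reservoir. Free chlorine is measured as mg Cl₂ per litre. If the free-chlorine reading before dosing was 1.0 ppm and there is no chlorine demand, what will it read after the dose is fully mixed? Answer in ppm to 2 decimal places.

(a) 87.8 kg; (b) 3.64 ppm

(a) Hardness to add: (247 − 140) = 107 mg/L as CaCO₃ × 740,000 L = 79,180 g as CaCO₃.
(a) Moles of Ca²⁺ (1 mol Ca²⁺ ≡ 1 mol CaCO₃): 79,180 / 100.1 g/mol = 791 mol.
(a) Mass of CaCl₂: 791 × 111 = 87,800 g.

(b) Volume: 169 m³ = 169,000 L.
(b) Available chlorine delivered: 798 g × 0.56 = 446.9 g as Cl₂.
(b) Concentration rise: 446.9 g / 169,000 L = 2.644 mg/L = 2.64 ppm.
(b) Final FC: 1.0 + 2.64 = 3.64 ppm.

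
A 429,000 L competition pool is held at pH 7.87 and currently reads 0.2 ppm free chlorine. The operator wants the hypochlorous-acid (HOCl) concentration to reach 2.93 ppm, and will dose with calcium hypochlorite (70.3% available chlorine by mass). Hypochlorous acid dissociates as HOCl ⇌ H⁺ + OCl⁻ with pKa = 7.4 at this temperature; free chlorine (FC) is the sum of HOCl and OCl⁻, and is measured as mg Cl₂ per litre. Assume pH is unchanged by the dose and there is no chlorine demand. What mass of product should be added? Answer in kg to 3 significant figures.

6.94 kg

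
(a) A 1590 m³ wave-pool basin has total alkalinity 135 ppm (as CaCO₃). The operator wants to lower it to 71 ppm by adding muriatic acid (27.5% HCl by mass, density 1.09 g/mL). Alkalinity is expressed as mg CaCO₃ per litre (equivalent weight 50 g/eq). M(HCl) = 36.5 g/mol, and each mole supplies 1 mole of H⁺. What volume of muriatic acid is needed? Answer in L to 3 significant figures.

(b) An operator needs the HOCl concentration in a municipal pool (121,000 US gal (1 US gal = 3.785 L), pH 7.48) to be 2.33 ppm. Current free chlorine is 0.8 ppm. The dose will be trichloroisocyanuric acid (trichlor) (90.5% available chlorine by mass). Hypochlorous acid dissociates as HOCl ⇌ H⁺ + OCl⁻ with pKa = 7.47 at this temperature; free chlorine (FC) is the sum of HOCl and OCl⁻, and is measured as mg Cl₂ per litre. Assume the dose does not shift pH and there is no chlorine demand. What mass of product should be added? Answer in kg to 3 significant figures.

(a) Volume: 1590 m³ = 1,590,000 L.
(a) Alkalinity to neutralize: (135 − 71) = 64 mg/L as CaCO₃ × 1,590,000 L = 101,800 g as CaCO₃.
(a) Equivalents of H⁺ required: 101,800 ÷ 50 g/eq = 2035 eq = 2035 mol HCl.
(a) Mass of HCl: 2035 × 36.5 = 74,280 g.
(a) Mass of 27.5% solution: 74,280 / 0.275 = 270,100 g.
(a) Volume: 270,100 g ÷ 1.09 g/mL = 247,800 mL.

(b) Volume: 121,000 US gal × 3.785 L/gal = 457,985 L.
(b) [OCl⁻]/[HOCl] = 10^(pH − pKa) = 10^(7.48 − 7.47) = 1.023; fraction as HOCl = 1/(1 + 1.023) = 0.4942.
(b) Free chlorine required for 2.33 ppm HOCl: 2.33 / 0.4942 = 4.714 ppm.
(b) FC to add: 4.714 − 0.8 = 3.914 mg/L as Cl₂.
(b) Cl₂ equivalent: 3.914 mg/L × 457,985 L = 1793 g.
(b) Product at 90.5% available Cl: 1793 / 0.905 = 1981 g.

(a) 248 L; (b) 1.98 kg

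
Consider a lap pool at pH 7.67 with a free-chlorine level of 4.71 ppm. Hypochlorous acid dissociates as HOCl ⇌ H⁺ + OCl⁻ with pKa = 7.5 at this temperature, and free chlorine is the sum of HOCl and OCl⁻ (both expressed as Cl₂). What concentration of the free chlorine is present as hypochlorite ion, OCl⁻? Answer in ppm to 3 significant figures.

[OCl⁻]/[HOCl] = 10^(pH − pKa) = 10^(7.67 − 7.5) = 10^0.17 = 1.479.
Fraction as HOCl = 1 / (1 + 1.479) = 0.4034.
OCl⁻ = (1 − 0.4034) × 4.71 ppm = 2.81 ppm.

2.81 ppm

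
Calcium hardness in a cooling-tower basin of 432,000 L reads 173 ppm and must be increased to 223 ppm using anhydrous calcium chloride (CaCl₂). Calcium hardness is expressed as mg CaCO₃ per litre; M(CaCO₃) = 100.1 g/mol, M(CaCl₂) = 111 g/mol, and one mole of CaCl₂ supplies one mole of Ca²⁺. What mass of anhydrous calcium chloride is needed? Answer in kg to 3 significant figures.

24.0 kg

Hardness to add: (223 − 173) = 50 mg/L as CaCO₃ × 432,000 L = 21,600 g as CaCO₃.
Moles of Ca²⁺ (1 mol Ca²⁺ ≡ 1 mol CaCO₃): 21,600 / 100.1 g/mol = 215.8 mol.
Mass of CaCl₂: 215.8 × 111 = 23,950 g.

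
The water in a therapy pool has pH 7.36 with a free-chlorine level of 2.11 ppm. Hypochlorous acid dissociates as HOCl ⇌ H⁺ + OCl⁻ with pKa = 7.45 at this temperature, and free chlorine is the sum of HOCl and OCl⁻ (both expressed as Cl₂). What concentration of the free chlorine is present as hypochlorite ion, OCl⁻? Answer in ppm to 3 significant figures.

[OCl⁻]/[HOCl] = 10^(pH − pKa) = 10^(7.36 − 7.45) = 10^-0.09 = 0.8128.
Fraction as HOCl = 1 / (1 + 0.8128) = 0.5516.
OCl⁻ = (1 − 0.5516) × 2.11 ppm = 0.9461 ppm.

0.946 ppm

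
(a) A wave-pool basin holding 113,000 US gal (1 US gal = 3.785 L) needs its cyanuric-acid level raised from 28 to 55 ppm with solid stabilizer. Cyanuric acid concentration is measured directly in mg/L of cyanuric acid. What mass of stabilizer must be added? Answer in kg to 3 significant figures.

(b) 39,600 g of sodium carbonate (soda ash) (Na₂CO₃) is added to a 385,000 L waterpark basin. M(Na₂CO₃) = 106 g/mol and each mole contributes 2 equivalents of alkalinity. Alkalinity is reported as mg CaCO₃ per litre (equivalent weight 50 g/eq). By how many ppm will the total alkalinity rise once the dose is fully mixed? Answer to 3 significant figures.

(a) Volume: 113,000 US gal × 3.785 L/gal = 427,705 L.
(a) CYA to add: (55 − 28) = 27 mg/L × 427,705 L = 11,550 g cyanuric acid.

(b) Moles of Na₂CO₃: 39,600 g ÷ 106 g/mol = 373.6 mol → 747.2 eq of alkalinity.
(b) As CaCO₃: 747.2 eq × 50 g/eq = 37,360 g.
(b) Rise: 37,360 g / 385,000 L × 1000 = 97.04 mg/L.

(a) 11.5 kg; (b) 97.0 ppm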